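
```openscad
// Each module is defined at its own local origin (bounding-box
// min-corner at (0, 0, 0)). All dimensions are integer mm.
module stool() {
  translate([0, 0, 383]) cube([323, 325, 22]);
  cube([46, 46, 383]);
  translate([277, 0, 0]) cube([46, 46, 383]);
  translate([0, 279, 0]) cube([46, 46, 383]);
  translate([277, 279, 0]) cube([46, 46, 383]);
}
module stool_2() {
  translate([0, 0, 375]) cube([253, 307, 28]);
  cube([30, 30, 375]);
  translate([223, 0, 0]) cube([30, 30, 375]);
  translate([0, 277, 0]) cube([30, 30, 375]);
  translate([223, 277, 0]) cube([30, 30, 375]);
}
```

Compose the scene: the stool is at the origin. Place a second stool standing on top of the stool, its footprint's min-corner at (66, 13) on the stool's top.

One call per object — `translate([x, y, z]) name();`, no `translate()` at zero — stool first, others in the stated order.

stool();
translate([66, 13, 405]) stool_2();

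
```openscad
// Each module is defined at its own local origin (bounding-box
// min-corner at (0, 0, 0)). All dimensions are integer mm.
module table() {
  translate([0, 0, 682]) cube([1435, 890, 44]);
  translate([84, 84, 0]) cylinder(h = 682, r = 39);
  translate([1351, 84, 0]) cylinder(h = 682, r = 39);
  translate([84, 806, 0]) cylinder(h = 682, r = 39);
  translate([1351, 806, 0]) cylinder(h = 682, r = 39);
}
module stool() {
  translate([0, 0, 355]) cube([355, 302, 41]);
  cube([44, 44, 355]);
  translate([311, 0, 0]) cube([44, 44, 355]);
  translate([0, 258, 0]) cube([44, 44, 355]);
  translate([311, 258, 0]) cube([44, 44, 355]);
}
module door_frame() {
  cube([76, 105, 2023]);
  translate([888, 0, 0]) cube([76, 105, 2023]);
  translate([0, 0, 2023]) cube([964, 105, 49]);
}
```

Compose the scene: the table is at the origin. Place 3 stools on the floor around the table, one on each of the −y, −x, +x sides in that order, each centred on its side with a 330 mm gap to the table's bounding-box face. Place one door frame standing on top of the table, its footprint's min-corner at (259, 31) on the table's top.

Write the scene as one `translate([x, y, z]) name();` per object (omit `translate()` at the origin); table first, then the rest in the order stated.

table();
translate([540, -632, 0]) stool();
translate([-685, 294, 0]) stool();
translate([1765, 294, 0]) stool();
translate([259, 31, 726]) door_frame();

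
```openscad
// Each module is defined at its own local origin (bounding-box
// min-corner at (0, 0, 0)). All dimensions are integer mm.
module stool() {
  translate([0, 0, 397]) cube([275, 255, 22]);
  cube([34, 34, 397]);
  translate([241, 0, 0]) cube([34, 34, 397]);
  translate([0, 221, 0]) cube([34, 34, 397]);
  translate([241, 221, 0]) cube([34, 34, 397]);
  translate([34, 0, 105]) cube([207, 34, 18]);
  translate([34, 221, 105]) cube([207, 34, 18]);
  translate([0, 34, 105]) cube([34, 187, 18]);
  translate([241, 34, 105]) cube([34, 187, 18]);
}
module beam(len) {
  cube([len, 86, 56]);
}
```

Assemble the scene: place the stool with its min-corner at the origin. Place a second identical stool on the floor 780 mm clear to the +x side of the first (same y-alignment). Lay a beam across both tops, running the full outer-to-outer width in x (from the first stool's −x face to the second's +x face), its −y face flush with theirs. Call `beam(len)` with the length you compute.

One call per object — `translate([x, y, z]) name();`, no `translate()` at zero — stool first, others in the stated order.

stool();
translate([1055, 0, 0]) stool();
translate([0, 0, 419]) beam(1330);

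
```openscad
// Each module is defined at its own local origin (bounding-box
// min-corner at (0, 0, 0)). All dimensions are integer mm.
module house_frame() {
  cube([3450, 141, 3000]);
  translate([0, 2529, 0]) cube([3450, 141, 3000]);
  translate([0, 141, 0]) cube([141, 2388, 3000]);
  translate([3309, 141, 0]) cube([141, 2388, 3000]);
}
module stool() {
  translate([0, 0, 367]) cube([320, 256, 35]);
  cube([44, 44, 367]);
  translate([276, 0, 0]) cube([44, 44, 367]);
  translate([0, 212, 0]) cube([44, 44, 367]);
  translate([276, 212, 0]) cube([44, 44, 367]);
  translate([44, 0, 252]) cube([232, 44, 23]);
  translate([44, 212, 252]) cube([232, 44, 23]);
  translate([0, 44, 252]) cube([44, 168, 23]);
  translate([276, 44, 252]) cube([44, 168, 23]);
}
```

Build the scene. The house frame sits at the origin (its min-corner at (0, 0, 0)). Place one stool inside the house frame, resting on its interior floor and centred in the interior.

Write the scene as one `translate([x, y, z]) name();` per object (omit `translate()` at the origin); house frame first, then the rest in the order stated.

house_frame();
translate([1565, 1207, 0]) stool();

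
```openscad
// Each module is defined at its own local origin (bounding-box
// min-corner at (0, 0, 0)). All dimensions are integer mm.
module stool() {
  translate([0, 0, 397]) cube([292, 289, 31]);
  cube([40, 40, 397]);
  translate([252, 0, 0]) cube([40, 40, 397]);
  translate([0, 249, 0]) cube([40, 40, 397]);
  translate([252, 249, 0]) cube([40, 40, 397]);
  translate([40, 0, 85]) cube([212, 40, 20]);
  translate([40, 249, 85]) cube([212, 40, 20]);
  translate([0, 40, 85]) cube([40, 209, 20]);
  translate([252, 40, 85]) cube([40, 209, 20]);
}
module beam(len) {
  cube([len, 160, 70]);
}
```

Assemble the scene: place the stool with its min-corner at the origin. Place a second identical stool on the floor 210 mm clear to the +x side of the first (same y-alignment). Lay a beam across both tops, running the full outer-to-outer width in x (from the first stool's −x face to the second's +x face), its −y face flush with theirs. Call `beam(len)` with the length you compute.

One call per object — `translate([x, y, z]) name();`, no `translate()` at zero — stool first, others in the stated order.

stool();
translate([502, 0, 0]) stool();
translate([0, 0, 428]) beam(794);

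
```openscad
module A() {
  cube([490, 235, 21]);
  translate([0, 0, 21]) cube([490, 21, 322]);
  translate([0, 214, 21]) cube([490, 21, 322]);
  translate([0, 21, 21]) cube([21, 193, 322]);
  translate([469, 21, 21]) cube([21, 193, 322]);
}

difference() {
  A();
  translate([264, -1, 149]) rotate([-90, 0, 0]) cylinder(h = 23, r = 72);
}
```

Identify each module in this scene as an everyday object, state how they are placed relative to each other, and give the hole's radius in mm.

A is an open box. The open box has a circular hole through its front wall. The hole's radius is 72 mm.

The subtracted cylinder has r = 72 mm.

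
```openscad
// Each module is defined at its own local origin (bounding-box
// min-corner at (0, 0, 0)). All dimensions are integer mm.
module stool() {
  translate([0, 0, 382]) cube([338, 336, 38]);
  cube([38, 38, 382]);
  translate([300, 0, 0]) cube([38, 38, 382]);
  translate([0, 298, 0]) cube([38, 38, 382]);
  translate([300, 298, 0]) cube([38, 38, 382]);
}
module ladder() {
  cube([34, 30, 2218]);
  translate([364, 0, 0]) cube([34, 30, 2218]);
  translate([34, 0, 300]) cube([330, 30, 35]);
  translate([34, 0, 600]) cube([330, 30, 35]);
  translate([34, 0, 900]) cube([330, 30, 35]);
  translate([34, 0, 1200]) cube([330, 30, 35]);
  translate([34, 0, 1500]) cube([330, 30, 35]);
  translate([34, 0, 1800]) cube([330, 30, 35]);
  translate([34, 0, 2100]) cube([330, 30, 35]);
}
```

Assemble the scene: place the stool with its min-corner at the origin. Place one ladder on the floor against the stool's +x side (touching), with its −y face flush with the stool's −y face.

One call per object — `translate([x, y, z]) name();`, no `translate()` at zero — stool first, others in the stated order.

stool();
translate([338, 0, 0]) ladder();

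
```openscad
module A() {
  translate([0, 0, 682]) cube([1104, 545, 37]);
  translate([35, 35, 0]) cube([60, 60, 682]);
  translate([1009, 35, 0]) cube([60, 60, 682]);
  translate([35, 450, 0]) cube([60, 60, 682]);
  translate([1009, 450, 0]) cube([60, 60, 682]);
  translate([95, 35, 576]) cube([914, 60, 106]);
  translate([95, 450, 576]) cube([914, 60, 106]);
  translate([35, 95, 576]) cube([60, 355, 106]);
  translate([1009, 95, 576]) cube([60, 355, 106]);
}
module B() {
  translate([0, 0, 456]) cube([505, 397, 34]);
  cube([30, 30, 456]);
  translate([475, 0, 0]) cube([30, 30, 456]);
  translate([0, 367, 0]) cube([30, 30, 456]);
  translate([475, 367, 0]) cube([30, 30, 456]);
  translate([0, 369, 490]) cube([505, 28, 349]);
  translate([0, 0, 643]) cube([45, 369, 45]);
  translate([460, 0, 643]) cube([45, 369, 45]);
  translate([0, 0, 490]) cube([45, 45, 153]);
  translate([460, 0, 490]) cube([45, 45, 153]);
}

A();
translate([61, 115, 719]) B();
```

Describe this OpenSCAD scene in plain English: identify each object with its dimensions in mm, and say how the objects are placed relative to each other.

A is a table: top 1104 mm (x) × 545 mm (y), 37 mm thick, upper face at z = 719 mm, on four 60×60 mm square legs, each inset 35 mm from the nearest pair of top edges, running from z = 0 to the bottom of the top. Four apron rails, 60 mm thick and 106 mm tall, run between adjacent legs with their top edges flush with the underside of the top and their outer faces flush with the legs' outer faces.

B is a chair: 505×397 mm seat, 34 mm thick, top at z = 490 mm, on four 30 mm square corner legs flush with the seat edges. A 28 mm thick backrest slab spans the full seat width, extending 349 mm above the seat top, its back face flush with the seat's +y edge. Two armrests of 45×45 mm section run along each side from the seat's front edge to the front of the backrest, top faces 198 mm above the seat top and outer faces flush with the seat's x-edges; a 45×45 mm post under the front of each armrest stands on the seat at the front corner.

The chair is on top of the table.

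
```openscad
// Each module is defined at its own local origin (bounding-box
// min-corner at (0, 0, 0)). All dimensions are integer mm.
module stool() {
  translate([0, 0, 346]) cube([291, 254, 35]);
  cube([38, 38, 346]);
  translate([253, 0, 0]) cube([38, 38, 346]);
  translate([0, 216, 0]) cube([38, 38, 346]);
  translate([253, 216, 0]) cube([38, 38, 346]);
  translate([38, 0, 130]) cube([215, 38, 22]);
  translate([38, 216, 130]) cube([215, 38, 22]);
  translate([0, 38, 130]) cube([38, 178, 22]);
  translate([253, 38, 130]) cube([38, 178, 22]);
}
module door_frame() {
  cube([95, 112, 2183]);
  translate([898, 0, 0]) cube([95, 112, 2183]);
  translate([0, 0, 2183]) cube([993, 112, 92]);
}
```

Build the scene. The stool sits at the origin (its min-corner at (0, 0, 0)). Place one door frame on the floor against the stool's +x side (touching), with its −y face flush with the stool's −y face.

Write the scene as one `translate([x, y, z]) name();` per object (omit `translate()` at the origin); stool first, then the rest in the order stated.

stool();
translate([291, 0, 0]) door_frame();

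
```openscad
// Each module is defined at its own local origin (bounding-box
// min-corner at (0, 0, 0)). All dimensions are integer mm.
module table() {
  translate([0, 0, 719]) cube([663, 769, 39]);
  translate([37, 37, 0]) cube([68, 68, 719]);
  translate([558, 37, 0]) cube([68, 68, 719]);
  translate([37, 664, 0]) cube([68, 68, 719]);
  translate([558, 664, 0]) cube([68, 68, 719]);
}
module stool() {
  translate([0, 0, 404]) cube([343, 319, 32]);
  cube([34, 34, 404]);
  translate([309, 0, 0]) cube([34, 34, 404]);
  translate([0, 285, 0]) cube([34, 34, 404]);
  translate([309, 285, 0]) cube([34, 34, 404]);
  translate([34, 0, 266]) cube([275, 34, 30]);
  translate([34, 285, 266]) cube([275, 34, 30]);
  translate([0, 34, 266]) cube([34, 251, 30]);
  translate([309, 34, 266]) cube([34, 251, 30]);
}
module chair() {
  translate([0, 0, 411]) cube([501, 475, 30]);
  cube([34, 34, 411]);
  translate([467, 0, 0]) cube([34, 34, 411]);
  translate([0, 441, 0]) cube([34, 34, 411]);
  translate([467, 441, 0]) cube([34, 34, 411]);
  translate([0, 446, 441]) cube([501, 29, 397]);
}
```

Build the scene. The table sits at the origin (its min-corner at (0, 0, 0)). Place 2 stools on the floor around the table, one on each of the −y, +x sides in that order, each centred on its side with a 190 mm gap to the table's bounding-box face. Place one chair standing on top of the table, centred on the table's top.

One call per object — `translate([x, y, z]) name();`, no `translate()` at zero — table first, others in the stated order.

table();
translate([160, -509, 0]) stool();
translate([853, 225, 0]) stool();
translate([81, 147, 758]) chair();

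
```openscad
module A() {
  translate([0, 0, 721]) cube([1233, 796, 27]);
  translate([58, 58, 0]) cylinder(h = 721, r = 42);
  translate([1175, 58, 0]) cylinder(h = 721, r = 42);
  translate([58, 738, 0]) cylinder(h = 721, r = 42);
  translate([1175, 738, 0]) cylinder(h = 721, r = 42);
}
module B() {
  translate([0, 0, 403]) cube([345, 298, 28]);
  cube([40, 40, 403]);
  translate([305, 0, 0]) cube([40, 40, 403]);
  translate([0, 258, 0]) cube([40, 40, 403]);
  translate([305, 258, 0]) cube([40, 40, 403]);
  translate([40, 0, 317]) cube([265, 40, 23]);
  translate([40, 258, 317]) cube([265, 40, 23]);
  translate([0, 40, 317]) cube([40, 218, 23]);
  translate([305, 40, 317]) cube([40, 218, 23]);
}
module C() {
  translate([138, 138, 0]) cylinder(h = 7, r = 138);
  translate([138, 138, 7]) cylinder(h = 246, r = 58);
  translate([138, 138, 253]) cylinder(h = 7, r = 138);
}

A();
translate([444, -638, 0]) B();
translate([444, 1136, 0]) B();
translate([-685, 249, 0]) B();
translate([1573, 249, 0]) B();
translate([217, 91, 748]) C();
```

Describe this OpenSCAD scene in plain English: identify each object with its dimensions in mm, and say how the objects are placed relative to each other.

A is a table with a 1233×796 mm rectangular top, 27 mm thick, top surface at z = 748 mm, supported by four round legs of 84 mm diameter, each leg's bounding box inset 16 mm from the nearest pair of top edges, running from the floor.

B is a four-legged stool. The seat is a 345×298×28 mm slab whose top surface is at z = 431 mm; four square legs, each 40×40 mm in cross-section, run from the floor (z = 0) to the underside of the seat, each flush with a corner of the seat. Four stretchers, 40 mm wide and 23 mm tall, connect adjacent legs with their undersides at z = 317 mm, each running between the inner faces of the legs it joins and aligned with the legs' outer faces on the other axis.

C is a spool: two coaxial disc flanges of radius 138 mm and thickness 7 mm, joined by a core cylinder of radius 58 mm and height 246 mm. The lower flange rests on z = 0 and the three cylinders share a vertical axis.

Four stools sit around the table at the −y, +y, −x, +x sides. The spool is on top of the table.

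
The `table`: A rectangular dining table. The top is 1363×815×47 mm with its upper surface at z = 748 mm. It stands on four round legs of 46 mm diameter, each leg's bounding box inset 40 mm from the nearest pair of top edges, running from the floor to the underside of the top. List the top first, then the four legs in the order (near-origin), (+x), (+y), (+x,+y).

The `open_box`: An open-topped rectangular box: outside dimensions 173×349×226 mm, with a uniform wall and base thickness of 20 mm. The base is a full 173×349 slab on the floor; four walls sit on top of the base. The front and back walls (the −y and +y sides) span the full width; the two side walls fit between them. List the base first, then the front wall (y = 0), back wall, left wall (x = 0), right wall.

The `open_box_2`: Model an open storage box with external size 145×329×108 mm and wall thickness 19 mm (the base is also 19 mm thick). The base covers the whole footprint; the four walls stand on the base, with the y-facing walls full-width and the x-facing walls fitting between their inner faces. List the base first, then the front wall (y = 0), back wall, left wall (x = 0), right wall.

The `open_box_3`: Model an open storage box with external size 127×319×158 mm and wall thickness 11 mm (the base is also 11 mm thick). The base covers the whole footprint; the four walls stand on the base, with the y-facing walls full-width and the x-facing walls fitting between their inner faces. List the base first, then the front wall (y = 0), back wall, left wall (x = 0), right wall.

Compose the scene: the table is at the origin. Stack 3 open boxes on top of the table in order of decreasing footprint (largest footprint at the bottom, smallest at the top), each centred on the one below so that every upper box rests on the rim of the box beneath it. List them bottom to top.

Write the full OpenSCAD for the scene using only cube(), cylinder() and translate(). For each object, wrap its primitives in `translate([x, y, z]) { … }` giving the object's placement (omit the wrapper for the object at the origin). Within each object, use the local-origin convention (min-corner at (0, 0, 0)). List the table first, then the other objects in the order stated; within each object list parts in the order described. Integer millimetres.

translate([0, 0, 701]) cube([1363, 815, 47]);
translate([63, 63, 0]) cylinder(h = 701, r = 23);
translate([1300, 63, 0]) cylinder(h = 701, r = 23);
translate([63, 752, 0]) cylinder(h = 701, r = 23);
translate([1300, 752, 0]) cylinder(h = 701, r = 23);
translate([595, 233, 748]) {
  cube([173, 349, 20]);
  translate([0, 0, 20]) cube([173, 20, 206]);
  translate([0, 329, 20]) cube([173, 20, 206]);
  translate([0, 20, 20]) cube([20, 309, 206]);
  translate([153, 20, 20]) cube([20, 309, 206]);
}
translate([609, 243, 974]) {
  cube([145, 329, 19]);
  translate([0, 0, 19]) cube([145, 19, 89]);
  translate([0, 310, 19]) cube([145, 19, 89]);
  translate([0, 19, 19]) cube([19, 291, 89]);
  translate([126, 19, 19]) cube([19, 291, 89]);
}
translate([618, 248, 1082]) {
  cube([127, 319, 11]);
  translate([0, 0, 11]) cube([127, 11, 147]);
  translate([0, 308, 11]) cube([127, 11, 147]);
  translate([0, 11, 11]) cube([11, 297, 147]);
  translate([116, 11, 11]) cube([11, 297, 147]);
}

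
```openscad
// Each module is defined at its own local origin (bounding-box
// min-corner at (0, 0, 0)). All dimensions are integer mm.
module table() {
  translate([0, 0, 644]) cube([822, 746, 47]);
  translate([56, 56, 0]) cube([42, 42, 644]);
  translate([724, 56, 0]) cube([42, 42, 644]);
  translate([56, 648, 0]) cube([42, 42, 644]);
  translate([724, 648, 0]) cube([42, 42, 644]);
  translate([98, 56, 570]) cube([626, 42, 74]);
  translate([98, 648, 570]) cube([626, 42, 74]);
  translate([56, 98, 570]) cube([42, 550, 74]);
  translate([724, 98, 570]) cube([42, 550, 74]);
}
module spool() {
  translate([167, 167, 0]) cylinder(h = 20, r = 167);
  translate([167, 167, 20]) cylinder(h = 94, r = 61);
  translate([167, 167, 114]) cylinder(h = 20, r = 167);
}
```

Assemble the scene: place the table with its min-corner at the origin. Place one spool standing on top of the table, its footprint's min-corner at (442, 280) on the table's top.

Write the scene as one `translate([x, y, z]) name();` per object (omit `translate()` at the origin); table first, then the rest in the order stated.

table();
translate([442, 280, 691]) spool();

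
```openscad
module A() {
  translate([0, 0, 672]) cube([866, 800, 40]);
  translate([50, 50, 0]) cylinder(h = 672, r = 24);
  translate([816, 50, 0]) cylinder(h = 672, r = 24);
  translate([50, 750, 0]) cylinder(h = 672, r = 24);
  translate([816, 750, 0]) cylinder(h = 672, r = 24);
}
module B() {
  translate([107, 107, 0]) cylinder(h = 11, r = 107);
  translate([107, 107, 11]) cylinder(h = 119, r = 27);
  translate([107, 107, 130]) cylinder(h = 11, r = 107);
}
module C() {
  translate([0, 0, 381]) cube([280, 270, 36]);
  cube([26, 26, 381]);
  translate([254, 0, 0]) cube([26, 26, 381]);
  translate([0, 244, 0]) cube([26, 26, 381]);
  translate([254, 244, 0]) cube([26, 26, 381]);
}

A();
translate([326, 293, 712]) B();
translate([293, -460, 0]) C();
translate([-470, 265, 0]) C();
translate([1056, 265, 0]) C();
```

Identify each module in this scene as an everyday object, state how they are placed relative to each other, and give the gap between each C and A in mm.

A is a table. B is a spool. C is a stool. The spool is on top of the table, centred. Three stools sit around the table at the −y, −x, +x sides. The gap between each stool and the table is 190 mm.

Each stool's nearest face is 190 mm from the table's bounding box.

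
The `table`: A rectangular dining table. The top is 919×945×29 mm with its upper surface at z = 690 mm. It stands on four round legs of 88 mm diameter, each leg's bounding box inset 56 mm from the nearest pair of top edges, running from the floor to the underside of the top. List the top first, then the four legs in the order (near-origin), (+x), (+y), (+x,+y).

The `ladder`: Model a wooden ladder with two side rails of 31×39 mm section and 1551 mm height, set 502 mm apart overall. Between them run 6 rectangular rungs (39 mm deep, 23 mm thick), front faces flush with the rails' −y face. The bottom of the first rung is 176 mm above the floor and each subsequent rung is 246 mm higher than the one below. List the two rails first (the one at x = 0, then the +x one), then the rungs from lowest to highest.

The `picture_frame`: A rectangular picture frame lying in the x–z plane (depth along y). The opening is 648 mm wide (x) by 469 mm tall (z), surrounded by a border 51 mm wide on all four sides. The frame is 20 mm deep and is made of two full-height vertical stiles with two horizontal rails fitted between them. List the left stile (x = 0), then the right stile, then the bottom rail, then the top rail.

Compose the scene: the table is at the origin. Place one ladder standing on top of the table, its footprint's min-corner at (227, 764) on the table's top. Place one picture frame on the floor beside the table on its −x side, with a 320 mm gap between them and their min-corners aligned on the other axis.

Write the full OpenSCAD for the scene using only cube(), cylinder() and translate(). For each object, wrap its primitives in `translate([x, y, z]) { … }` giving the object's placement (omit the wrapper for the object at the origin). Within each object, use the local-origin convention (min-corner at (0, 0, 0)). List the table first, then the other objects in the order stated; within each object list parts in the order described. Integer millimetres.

translate([0, 0, 661]) cube([919, 945, 29]);
translate([100, 100, 0]) cylinder(h = 661, r = 44);
translate([819, 100, 0]) cylinder(h = 661, r = 44);
translate([100, 845, 0]) cylinder(h = 661, r = 44);
translate([819, 845, 0]) cylinder(h = 661, r = 44);
translate([227, 764, 690]) {
  cube([31, 39, 1551]);
  translate([471, 0, 0]) cube([31, 39, 1551]);
  translate([31, 0, 176]) cube([440, 39, 23]);
  translate([31, 0, 422]) cube([440, 39, 23]);
  translate([31, 0, 668]) cube([440, 39, 23]);
  translate([31, 0, 914]) cube([440, 39, 23]);
  translate([31, 0, 1160]) cube([440, 39, 23]);
  translate([31, 0, 1406]) cube([440, 39, 23]);
}
translate([-1070, 0, 0]) {
  cube([51, 20, 571]);
  translate([699, 0, 0]) cube([51, 20, 571]);
  translate([51, 0, 0]) cube([648, 20, 51]);
  translate([51, 0, 520]) cube([648, 20, 51]);
}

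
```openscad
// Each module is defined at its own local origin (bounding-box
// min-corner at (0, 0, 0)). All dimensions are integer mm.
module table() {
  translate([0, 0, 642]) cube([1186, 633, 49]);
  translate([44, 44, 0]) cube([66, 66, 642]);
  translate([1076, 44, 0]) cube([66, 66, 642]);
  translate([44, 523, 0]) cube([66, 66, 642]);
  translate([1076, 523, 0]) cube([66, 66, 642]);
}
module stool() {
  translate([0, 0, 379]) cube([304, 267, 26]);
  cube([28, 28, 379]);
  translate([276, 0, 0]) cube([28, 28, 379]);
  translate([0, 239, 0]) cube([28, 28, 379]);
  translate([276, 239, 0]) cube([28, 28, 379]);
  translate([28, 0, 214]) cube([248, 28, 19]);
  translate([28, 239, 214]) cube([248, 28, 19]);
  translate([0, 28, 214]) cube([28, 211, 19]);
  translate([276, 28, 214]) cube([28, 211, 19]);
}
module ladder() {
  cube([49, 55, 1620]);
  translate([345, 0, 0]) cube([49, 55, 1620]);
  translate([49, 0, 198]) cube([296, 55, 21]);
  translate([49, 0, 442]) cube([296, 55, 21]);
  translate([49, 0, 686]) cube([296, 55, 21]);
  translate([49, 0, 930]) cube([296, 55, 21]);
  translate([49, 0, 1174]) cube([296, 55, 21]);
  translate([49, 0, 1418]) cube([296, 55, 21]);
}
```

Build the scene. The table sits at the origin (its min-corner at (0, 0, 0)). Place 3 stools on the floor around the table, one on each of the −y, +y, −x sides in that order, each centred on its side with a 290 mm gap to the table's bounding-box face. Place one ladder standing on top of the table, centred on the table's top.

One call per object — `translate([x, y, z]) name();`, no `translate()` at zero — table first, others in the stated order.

table();
translate([441, -557, 0]) stool();
translate([441, 923, 0]) stool();
translate([-594, 183, 0]) stool();
translate([396, 289, 691]) ladder();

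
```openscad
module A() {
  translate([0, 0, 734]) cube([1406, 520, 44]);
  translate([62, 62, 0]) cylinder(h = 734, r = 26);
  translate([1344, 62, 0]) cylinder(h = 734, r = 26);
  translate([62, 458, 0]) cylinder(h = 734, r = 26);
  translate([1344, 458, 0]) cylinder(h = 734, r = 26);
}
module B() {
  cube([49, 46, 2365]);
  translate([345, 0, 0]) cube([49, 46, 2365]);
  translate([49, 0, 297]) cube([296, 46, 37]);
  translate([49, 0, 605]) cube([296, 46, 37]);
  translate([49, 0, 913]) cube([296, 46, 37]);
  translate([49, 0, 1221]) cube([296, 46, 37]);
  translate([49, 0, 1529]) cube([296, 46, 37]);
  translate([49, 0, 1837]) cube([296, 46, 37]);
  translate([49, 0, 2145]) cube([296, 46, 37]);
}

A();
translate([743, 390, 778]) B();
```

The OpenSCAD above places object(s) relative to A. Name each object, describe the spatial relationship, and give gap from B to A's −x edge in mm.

The ladder's min-x is at 743; the table's min-x is 0; gap = 743 mm.

A is a table. B is a ladder. The ladder is on top of the table. The gap from the ladder to the table's −x edge is 743 mm.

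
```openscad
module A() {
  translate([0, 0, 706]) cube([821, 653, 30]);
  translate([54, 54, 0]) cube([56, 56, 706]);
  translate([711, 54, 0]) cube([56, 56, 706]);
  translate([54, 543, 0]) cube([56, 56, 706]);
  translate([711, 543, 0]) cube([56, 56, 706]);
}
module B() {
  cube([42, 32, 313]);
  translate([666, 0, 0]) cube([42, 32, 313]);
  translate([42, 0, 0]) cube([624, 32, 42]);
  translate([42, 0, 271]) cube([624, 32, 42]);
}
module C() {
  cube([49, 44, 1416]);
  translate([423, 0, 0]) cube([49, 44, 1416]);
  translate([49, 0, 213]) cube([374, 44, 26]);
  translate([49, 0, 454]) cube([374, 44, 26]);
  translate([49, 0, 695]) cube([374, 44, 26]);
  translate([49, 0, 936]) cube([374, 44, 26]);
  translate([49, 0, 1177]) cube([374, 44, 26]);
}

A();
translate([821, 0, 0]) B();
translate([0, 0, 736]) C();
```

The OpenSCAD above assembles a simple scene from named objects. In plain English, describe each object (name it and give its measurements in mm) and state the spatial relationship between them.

A is a table: top 821 mm (x) × 653 mm (y), 30 mm thick, upper face at z = 736 mm, on four 56×56 mm square legs, each inset 54 mm from the nearest pair of top edges, running from z = 0 to the bottom of the top.

B is a rectangular picture frame lying in the x–z plane (depth along y). The opening is 624 mm wide (x) by 229 mm tall (z), surrounded by a border 42 mm wide on all four sides. The frame is 32 mm deep and is made of two full-height vertical stiles with two horizontal rails fitted between them.

C is a straight ladder. Two 49×44 mm vertical rails, 1416 mm tall, stand 472 mm apart (outside-to-outside) with their front faces coplanar on the −y side. 5 rungs, each 44 mm deep and 26 mm tall, span between the inner faces of the rails, front faces flush with the rails. The lowest rung's underside is at z = 213 mm and rungs are spaced 241 mm apart (underside to underside).

The picture frame is against the table's +x side, with their −y faces flush. The ladder is on top of the table.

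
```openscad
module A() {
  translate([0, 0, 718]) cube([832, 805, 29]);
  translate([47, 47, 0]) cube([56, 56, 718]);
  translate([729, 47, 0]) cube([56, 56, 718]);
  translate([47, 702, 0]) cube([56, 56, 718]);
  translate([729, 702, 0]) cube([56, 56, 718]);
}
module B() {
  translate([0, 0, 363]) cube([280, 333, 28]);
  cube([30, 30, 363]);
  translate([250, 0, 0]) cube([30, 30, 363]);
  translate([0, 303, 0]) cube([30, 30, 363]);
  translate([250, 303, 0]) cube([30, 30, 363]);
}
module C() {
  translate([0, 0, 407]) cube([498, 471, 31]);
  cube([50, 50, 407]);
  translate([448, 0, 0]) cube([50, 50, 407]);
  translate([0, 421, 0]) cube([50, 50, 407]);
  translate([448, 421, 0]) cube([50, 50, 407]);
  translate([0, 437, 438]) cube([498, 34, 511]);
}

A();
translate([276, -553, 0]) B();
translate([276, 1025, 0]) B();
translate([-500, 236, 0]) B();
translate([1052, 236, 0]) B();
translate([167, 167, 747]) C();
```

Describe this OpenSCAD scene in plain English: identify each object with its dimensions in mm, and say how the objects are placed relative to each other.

A is a table with a 832×805 mm rectangular top, 29 mm thick, top surface at z = 747 mm, supported by four 56×56 mm square legs, each inset 47 mm from the nearest pair of top edges, running from the floor.

B is a four-legged stool. The seat is a 280×333×28 mm slab whose top surface is at z = 391 mm; four square legs, each 30×30 mm in cross-section, run from the floor (z = 0) to the underside of the seat, each flush with a corner of the seat.

C is a chair: 498×471 mm seat, 31 mm thick, top at z = 438 mm, on four 50 mm square corner legs flush with the seat edges. A 34 mm thick backrest slab spans the full seat width, extending 511 mm above the seat top, its back face flush with the seat's +y edge.

Four stools sit around the table at the −y, +y, −x, +x sides. The chair is on top of the table, centred.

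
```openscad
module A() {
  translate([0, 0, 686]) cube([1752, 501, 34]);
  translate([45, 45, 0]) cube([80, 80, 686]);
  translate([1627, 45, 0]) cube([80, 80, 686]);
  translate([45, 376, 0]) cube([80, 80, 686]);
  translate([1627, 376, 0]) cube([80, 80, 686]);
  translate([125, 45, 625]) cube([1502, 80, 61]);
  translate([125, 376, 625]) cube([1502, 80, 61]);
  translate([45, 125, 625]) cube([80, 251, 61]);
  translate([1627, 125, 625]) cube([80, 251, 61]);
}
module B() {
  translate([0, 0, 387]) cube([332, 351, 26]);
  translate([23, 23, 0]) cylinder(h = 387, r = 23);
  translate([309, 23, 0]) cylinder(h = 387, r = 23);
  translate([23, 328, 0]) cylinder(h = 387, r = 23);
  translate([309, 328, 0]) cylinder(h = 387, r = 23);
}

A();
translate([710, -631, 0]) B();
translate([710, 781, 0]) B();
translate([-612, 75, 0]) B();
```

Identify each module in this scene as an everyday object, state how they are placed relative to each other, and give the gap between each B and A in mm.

A is a table. B is a stool. Three stools sit around the table at the −y, +y, −x sides. The gap between each stool and the table is 280 mm.

Each stool's nearest face is 280 mm from the table's bounding box.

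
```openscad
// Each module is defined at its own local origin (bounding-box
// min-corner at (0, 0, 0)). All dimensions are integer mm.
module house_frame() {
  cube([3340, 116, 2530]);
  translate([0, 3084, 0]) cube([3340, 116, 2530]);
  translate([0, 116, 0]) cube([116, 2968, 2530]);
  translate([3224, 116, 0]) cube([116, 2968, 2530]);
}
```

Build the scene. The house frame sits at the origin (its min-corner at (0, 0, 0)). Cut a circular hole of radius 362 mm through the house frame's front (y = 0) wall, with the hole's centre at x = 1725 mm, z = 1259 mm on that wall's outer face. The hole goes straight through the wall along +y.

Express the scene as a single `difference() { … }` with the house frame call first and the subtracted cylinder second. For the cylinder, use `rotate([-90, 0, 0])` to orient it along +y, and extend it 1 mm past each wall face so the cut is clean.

difference() {
  house_frame();
  translate([1725, -1, 1259]) rotate([-90, 0, 0]) cylinder(h = 118, r = 362);
}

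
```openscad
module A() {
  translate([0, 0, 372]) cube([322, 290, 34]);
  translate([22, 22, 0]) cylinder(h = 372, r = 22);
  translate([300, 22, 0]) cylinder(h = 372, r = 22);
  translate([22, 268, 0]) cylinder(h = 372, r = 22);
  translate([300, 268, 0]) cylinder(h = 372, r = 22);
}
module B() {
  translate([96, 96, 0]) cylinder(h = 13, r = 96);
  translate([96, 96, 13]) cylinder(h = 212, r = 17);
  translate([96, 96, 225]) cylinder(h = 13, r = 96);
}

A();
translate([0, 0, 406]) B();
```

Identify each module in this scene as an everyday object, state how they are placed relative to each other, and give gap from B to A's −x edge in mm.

A is a stool. B is a spool. The spool is on top of the stool. The gap from the spool to the stool's −x edge is 0 mm.

The spool's min-x is at 0; the stool's min-x is 0; gap = 0 mm.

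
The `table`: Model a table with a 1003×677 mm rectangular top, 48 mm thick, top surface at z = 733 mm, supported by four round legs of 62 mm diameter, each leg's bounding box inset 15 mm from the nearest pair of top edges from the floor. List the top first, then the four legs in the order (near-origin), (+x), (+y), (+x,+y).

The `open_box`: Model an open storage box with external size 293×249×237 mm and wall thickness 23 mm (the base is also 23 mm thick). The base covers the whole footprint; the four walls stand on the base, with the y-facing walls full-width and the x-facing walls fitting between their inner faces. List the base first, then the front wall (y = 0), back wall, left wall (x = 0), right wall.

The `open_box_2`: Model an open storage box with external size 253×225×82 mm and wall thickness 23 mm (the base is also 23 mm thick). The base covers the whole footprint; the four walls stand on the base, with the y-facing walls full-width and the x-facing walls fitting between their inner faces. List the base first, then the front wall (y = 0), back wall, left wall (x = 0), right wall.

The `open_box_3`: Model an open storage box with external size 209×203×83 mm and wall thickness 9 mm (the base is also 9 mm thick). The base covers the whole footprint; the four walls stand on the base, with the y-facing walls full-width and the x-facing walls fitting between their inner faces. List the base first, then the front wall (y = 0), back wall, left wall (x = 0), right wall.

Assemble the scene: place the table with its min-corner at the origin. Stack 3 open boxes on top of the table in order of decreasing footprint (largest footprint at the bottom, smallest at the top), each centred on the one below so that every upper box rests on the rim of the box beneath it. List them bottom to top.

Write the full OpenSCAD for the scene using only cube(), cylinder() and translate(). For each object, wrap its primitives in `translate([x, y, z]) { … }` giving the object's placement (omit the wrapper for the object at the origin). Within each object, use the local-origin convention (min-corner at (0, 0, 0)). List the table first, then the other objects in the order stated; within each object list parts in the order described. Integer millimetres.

translate([0, 0, 685]) cube([1003, 677, 48]);
translate([46, 46, 0]) cylinder(h = 685, r = 31);
translate([957, 46, 0]) cylinder(h = 685, r = 31);
translate([46, 631, 0]) cylinder(h = 685, r = 31);
translate([957, 631, 0]) cylinder(h = 685, r = 31);
translate([355, 214, 733]) {
  cube([293, 249, 23]);
  translate([0, 0, 23]) cube([293, 23, 214]);
  translate([0, 226, 23]) cube([293, 23, 214]);
  translate([0, 23, 23]) cube([23, 203, 214]);
  translate([270, 23, 23]) cube([23, 203, 214]);
}
translate([375, 226, 970]) {
  cube([253, 225, 23]);
  translate([0, 0, 23]) cube([253, 23, 59]);
  translate([0, 202, 23]) cube([253, 23, 59]);
  translate([0, 23, 23]) cube([23, 179, 59]);
  translate([230, 23, 23]) cube([23, 179, 59]);
}
translate([397, 237, 1052]) {
  cube([209, 203, 9]);
  translate([0, 0, 9]) cube([209, 9, 74]);
  translate([0, 194, 9]) cube([209, 9, 74]);
  translate([0, 9, 9]) cube([9, 185, 74]);
  translate([200, 9, 9]) cube([9, 185, 74]);
}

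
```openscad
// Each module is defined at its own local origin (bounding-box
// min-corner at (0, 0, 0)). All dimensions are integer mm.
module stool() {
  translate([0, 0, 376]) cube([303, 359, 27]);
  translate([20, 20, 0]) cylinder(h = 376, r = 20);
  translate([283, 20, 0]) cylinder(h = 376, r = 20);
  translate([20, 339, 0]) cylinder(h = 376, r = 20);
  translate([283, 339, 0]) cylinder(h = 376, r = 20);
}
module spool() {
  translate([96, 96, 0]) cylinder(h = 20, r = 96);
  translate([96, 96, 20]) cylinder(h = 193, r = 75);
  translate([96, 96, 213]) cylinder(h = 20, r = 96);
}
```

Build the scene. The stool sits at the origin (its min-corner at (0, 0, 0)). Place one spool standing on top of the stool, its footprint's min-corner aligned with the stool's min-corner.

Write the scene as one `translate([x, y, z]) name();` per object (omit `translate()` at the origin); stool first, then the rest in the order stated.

stool();
translate([0, 0, 403]) spool();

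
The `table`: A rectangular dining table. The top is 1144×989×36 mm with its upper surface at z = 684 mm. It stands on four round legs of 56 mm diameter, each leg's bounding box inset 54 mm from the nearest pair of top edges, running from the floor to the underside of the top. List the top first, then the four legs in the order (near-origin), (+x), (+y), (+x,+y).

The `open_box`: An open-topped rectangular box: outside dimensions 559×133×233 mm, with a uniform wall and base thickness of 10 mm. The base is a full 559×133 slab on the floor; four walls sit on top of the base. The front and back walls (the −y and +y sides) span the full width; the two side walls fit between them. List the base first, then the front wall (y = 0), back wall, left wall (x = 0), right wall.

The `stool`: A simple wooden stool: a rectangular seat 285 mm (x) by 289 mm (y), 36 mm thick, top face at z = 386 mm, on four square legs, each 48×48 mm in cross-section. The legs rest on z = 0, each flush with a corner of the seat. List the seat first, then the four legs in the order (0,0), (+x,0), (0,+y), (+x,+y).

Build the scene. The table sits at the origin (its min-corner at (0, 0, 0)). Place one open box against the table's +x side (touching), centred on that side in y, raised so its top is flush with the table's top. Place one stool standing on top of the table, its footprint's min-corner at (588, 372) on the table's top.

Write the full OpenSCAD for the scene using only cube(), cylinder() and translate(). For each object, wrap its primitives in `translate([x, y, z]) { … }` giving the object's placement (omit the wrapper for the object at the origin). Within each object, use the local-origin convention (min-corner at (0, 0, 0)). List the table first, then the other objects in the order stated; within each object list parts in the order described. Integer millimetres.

translate([0, 0, 648]) cube([1144, 989, 36]);
translate([82, 82, 0]) cylinder(h = 648, r = 28);
translate([1062, 82, 0]) cylinder(h = 648, r = 28);
translate([82, 907, 0]) cylinder(h = 648, r = 28);
translate([1062, 907, 0]) cylinder(h = 648, r = 28);
translate([1144, 428, 451]) {
  cube([559, 133, 10]);
  translate([0, 0, 10]) cube([559, 10, 223]);
  translate([0, 123, 10]) cube([559, 10, 223]);
  translate([0, 10, 10]) cube([10, 113, 223]);
  translate([549, 10, 10]) cube([10, 113, 223]);
}
translate([588, 372, 684]) {
  translate([0, 0, 350]) cube([285, 289, 36]);
  cube([48, 48, 350]);
  translate([237, 0, 0]) cube([48, 48, 350]);
  translate([0, 241, 0]) cube([48, 48, 350]);
  translate([237, 241, 0]) cube([48, 48, 350]);
}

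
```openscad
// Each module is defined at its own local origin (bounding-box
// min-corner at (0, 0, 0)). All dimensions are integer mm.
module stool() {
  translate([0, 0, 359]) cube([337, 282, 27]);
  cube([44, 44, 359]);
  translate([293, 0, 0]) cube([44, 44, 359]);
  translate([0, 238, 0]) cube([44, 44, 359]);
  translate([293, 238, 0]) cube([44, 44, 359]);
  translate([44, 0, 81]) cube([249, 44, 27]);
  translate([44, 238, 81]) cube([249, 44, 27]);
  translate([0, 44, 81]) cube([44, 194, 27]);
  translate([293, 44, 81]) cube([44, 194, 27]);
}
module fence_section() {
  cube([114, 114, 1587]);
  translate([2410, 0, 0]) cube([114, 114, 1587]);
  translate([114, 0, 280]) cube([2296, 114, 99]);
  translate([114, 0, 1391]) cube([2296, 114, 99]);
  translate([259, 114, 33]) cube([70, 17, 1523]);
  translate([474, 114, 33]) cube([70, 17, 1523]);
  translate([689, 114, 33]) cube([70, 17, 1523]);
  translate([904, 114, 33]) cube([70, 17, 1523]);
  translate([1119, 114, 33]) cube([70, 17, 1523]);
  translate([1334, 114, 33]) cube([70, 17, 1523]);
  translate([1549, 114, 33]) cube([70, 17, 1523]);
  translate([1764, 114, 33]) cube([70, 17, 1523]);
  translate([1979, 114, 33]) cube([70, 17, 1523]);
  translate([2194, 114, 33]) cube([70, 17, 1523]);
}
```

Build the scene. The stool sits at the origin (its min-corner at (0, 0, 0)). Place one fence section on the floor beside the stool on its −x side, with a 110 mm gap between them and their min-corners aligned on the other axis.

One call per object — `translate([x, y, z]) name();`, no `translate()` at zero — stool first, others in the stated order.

stool();
translate([-2634, 0, 0]) fence_section();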